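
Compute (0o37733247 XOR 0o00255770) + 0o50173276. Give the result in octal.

First 0o37733247 XOR 0o00255770 = 0o37566537.
Add column by column in base 8, right to left:
  7+6 = 5 carry 1
  3+7+1 = 3 carry 1
  5+2+1 = 0 carry 1
  6+3+1 = 2 carry 1
  6+7+1 = 6 carry 1
  5+1+1 = 7
  7+0 = 7
  3+5 = 0 carry 1
  final carry 1

0o107762035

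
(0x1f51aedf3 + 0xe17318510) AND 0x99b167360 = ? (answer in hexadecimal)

0x8047300

Add column by column in base 16, right to left:
  3+0 = 3
  f+1 = 0 carry 1
  d+5+1 = 3 carry 1
  e+8+1 = 7 carry 1
  a+1+1 = c
  1+3 = 4
  5+7 = c
  f+1 = 0 carry 1
  1+e+1 = 0 carry 1
  final carry 1
Sum = 0x100c4c7303; now AND with 0x99b167360:
  1&0=0, 0&9=0, 0&9=0, c&b=8, 4&1=0, c&6=4, 7&7=7, 3&3=3, 0&6=0, 3&0=0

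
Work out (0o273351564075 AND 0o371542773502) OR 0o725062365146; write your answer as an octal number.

0o775162765146

0o273351564075 AND 0o371542773502 = 0o271140560000.
Then OR with 0o725062365146.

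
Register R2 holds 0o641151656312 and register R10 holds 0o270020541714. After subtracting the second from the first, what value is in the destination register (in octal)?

0o351131114376

Subtract column by column in base 8:
  2-4 → 6 (borrow)
  1-1-1 → 7 (borrow)
  3-7-1 → 3 (borrow)
  6-1-1 → 4
  5-4 → 1
  6-5 → 1
  1-0 → 1
  5-2 → 3
  1-0 → 1
  1-0 → 1
  4-7 → 5 (borrow)
  6-2-1 → 3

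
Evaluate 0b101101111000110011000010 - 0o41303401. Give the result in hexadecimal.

0x3205c1

0b101101111000110011000010 = 0xb78cc2 in hexadecimal.
0o41303401 = 0x858701 in hexadecimal.
Subtract column by column in base 16:
  2-1 → 1
  c-0 → c
  c-7 → 5
  8-8 → 0
  7-5 → 2
  b-8 → 3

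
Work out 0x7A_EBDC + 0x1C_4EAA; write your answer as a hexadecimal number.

0x973A86

Add column by column in base 16, right to left:
  C+A = 6 carry 1
  D+A+1 = 8 carry 1
  B+E+1 = A carry 1
  E+4+1 = 3 carry 1
  A+C+1 = 7 carry 1
  7+1+1 = 9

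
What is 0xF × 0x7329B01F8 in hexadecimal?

0x6BF7151D88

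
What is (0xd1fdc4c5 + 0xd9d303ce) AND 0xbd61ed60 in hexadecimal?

Add column by column in base 16, right to left:
  5+e = 3 carry 1
  c+c+1 = 9 carry 1
  4+3+1 = 8
  c+0 = c
  d+3 = 0 carry 1
  f+d+1 = d carry 1
  1+9+1 = b
  d+d = a carry 1
  final carry 1
Sum = 0x1abd0c893; now AND with 0xbd61ed60:
  1&0=0, a&b=a, b&d=9, d&6=4, 0&1=0, c&e=c, 8&d=8, 9&6=0, 3&0=0

0xa940c800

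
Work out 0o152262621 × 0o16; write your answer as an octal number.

0o2720706756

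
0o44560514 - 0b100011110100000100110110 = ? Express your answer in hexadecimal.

0o44560514 = 0x92E14C in hexadecimal.
0b100011110100000100110110 = 0x8F4136 in hexadecimal.
Subtract column by column in base 16:
  C-6 → 6
  4-3 → 1
  1-1 → 0
  E-4 → A
  2-F → 3 (borrow)
  9-8-1 → 0

0x3A016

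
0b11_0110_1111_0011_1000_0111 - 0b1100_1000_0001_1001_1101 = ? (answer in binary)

0b1010100111000111101010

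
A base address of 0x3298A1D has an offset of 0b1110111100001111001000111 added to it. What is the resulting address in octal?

0x3298A1D = 0o312305035 in octal.
0b1110111100001111001000111 = 0o167417107 in octal.
Add column by column in base 8, right to left:
  5+7 = 4 carry 1
  3+0+1 = 4
  0+1 = 1
  5+7 = 4 carry 1
  0+1+1 = 2
  3+4 = 7
  2+7 = 1 carry 1
  1+6+1 = 0 carry 1
  3+1+1 = 5

0o501724144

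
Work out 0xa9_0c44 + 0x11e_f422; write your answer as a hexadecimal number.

0x1c80066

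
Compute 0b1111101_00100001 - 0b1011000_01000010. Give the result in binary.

0b10010011011111

Subtract column by column in base 2:
  1-0 → 1
  0-1 → 1 (borrow)
  0-0-1 → 1 (borrow)
  0-0-1 → 1 (borrow)
  0-0-1 → 1 (borrow)
  1-0-1 → 0
  0-1 → 1 (borrow)
  0-0-1 → 1 (borrow)
  1-0-1 → 0
  0-0 → 0
  1-0 → 1
  1-1 → 0
  1-1 → 0
  1-0 → 1
  1-1 → 0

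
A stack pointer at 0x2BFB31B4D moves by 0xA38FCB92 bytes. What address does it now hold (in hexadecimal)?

0x36342E6DF

Add column by column in base 16, right to left:
  D+2 = F
  4+9 = D
  B+B = 6 carry 1
  1+C+1 = E
  3+F = 2 carry 1
  B+8+1 = 4 carry 1
  F+3+1 = 3 carry 1
  B+A+1 = 6 carry 1
  2+0+1 = 3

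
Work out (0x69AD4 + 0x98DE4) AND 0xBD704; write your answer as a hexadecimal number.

0x0

Add column by column in base 16, right to left:
  4+4 = 8
  D+E = B carry 1
  A+D+1 = 8 carry 1
  9+8+1 = 2 carry 1
  6+9+1 = 0 carry 1
  final carry 1
Sum = 0x1028B8; now AND with 0xBD704:
  1&0=0, 0&B=0, 2&D=0, 8&7=0, B&0=0, 8&4=0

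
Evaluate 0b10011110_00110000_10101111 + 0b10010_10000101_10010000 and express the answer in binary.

0b101100001011011000111111

Add column by column in base 2, right to left:
  1+0 = 1
  1+0 = 1
  1+0 = 1
  1+0 = 1
  0+1 = 1
  1+0 = 1
  0+0 = 0
  1+1 = 0 carry 1
  0+1+1 = 0 carry 1
  0+0+1 = 1
  0+1 = 1
  0+0 = 0
  1+0 = 1
  1+0 = 1
  0+0 = 0
  0+1 = 1
  0+0 = 0
  1+1 = 0 carry 1
  1+0+1 = 0 carry 1
  1+0+1 = 0 carry 1
  1+1+1 = 1 carry 1
  0+0+1 = 1
  0+0 = 0
  1+0 = 1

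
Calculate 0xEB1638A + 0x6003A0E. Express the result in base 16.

0x14B19D98

Add column by column in base 16, right to left:
  A+E = 8 carry 1
  8+0+1 = 9
  3+A = D
  6+3 = 9
  1+0 = 1
  B+0 = B
  E+6 = 4 carry 1
  final carry 1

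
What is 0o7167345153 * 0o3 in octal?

Multiply each base-8 digit by 3, carrying:
  3×3 = 9 → write 1 carry 1
  5×3+1 = 16 → write 0 carry 2
  1×3+2 = 5 → write 5
  5×3 = 15 → write 7 carry 1
  4×3+1 = 13 → write 5 carry 1
  3×3+1 = 10 → write 2 carry 1
  7×3+1 = 22 → write 6 carry 2
  6×3+2 = 20 → write 4 carry 2
  1×3+2 = 5 → write 5
  7×3 = 21 → write 5 carry 2
  remaining carry: 2

0o25546257501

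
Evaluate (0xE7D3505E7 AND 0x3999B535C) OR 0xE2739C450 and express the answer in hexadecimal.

0xE7D3505E7 AND 0x3999B535C = 0x219110144.
Then OR with 0xE2739C450.

0xE3F39C554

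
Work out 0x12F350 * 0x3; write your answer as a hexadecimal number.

Multiply each base-16 digit by 3, carrying:
  0×3 = 0 → write 0
  5×3 = 15 → write F
  3×3 = 9 → write 9
  F×3 = 45 → write D carry 2
  2×3+2 = 8 → write 8
  1×3 = 3 → write 3

0x38D9F0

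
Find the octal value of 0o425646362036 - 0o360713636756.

0o44732523060

Subtract column by column in base 8:
  6-6 → 0
  3-5 → 6 (borrow)
  0-7-1 → 0 (borrow)
  2-6-1 → 3 (borrow)
  6-3-1 → 2
  3-6 → 5 (borrow)
  6-3-1 → 2
  4-1 → 3
  6-7 → 7 (borrow)
  5-0-1 → 4
  2-6 → 4 (borrow)
  4-3-1 → 0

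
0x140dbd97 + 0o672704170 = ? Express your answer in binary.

0b11010111110010100011000001111

0x140dbd97 = 0b10100000011011011110110010111 in binary.
0o672704170 = 0b110111010111000100001111000 in binary.
Add column by column in base 2, right to left:
  1+0 = 1
  1+0 = 1
  1+0 = 1
  0+1 = 1
  1+1 = 0 carry 1
  0+1+1 = 0 carry 1
  0+1+1 = 0 carry 1
  1+0+1 = 0 carry 1
  1+0+1 = 0 carry 1
  0+0+1 = 1
  1+0 = 1
  1+1 = 0 carry 1
  1+0+1 = 0 carry 1
  1+0+1 = 0 carry 1
  0+0+1 = 1
  1+1 = 0 carry 1
  1+1+1 = 1 carry 1
  0+1+1 = 0 carry 1
  1+0+1 = 0 carry 1
  1+1+1 = 1 carry 1
  0+0+1 = 1
  0+1 = 1
  0+1 = 1
  0+1 = 1
  0+0 = 0
  0+1 = 1
  1+1 = 0 carry 1
  0+0+1 = 1
  1+0 = 1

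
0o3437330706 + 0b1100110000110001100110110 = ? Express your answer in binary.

0b11110000101100001010011111100

0o3437330706 = 0b11100011111011011000111000110 in binary.
Add column by column in base 2, right to left:
  0+0 = 0
  1+1 = 0 carry 1
  1+1+1 = 1 carry 1
  0+0+1 = 1
  0+1 = 1
  0+1 = 1
  1+0 = 1
  1+0 = 1
  1+1 = 0 carry 1
  0+1+1 = 0 carry 1
  0+0+1 = 1
  0+0 = 0
  1+0 = 1
  1+1 = 0 carry 1
  0+1+1 = 0 carry 1
  1+0+1 = 0 carry 1
  1+0+1 = 0 carry 1
  0+0+1 = 1
  1+0 = 1
  1+1 = 0 carry 1
  1+1+1 = 1 carry 1
  1+0+1 = 0 carry 1
  1+0+1 = 0 carry 1
  0+1+1 = 0 carry 1
  0+1+1 = 0 carry 1
  0+0+1 = 1
  1+0 = 1
  1+0 = 1
  1+0 = 1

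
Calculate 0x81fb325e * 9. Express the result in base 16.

0x491d4c54e

Multiply each base-16 digit by 9, carrying:
  e×9 = 126 → write e carry 7
  5×9+7 = 52 → write 4 carry 3
  2×9+3 = 21 → write 5 carry 1
  3×9+1 = 28 → write c carry 1
  b×9+1 = 100 → write 4 carry 6
  f×9+6 = 141 → write d carry 8
  1×9+8 = 17 → write 1 carry 1
  8×9+1 = 73 → write 9 carry 4
  remaining carry: 4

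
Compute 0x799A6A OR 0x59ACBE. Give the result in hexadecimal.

OR each hex digit independently (no carries):
  7|5=7, 9|9=9, 9|A=B, A|C=E, 6|B=F, A|E=E

0x79BEFE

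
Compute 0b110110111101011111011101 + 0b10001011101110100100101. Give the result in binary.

0b1001000011011010100000010

Add column by column in base 2, right to left:
  1+1 = 0 carry 1
  0+0+1 = 1
  1+1 = 0 carry 1
  1+0+1 = 0 carry 1
  1+0+1 = 0 carry 1
  0+1+1 = 0 carry 1
  1+0+1 = 0 carry 1
  1+0+1 = 0 carry 1
  1+1+1 = 1 carry 1
  1+0+1 = 0 carry 1
  1+1+1 = 1 carry 1
  0+1+1 = 0 carry 1
  1+1+1 = 1 carry 1
  0+0+1 = 1
  1+1 = 0 carry 1
  1+1+1 = 1 carry 1
  1+1+1 = 1 carry 1
  1+0+1 = 0 carry 1
  0+1+1 = 0 carry 1
  1+0+1 = 0 carry 1
  1+0+1 = 0 carry 1
  0+0+1 = 1
  1+1 = 0 carry 1
  1+0+1 = 0 carry 1
  final carry 1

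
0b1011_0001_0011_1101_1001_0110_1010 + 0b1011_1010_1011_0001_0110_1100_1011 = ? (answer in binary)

Add column by column in base 2, right to left:
  0+1 = 1
  1+1 = 0 carry 1
  0+0+1 = 1
  1+1 = 0 carry 1
  0+0+1 = 1
  1+0 = 1
  1+1 = 0 carry 1
  0+1+1 = 0 carry 1
  1+0+1 = 0 carry 1
  0+1+1 = 0 carry 1
  0+1+1 = 0 carry 1
  1+0+1 = 0 carry 1
  1+1+1 = 1 carry 1
  0+0+1 = 1
  1+0 = 1
  1+0 = 1
  1+1 = 0 carry 1
  1+1+1 = 1 carry 1
  0+0+1 = 1
  0+1 = 1
  1+0 = 1
  0+1 = 1
  0+0 = 0
  0+1 = 1
  1+1 = 0 carry 1
  1+1+1 = 1 carry 1
  0+0+1 = 1
  1+1 = 0 carry 1
  final carry 1

0b10110101111101111000000110101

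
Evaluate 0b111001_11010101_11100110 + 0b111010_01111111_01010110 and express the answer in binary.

Add column by column in base 2, right to left:
  0+0 = 0
  1+1 = 0 carry 1
  1+1+1 = 1 carry 1
  0+0+1 = 1
  0+1 = 1
  1+0 = 1
  1+1 = 0 carry 1
  1+0+1 = 0 carry 1
  1+1+1 = 1 carry 1
  0+1+1 = 0 carry 1
  1+1+1 = 1 carry 1
  0+1+1 = 0 carry 1
  1+1+1 = 1 carry 1
  0+1+1 = 0 carry 1
  1+1+1 = 1 carry 1
  1+0+1 = 0 carry 1
  1+0+1 = 0 carry 1
  0+1+1 = 0 carry 1
  0+0+1 = 1
  1+1 = 0 carry 1
  1+1+1 = 1 carry 1
  1+1+1 = 1 carry 1
  final carry 1

0b11101000101010100111100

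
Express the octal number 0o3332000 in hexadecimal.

0xDB400

Each octal digit is 3 bits: 3=011 3=011 3=011 2=010 0=000 0=000 0=000.
Group the bits into nibbles: 1101 1011 0100 0000 0000 → DB400.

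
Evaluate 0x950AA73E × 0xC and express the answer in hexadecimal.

Multiply each base-16 digit by 12, carrying:
  E×12 = 168 → write 8 carry 10
  3×12+10 = 46 → write E carry 2
  7×12+2 = 86 → write 6 carry 5
  A×12+5 = 125 → write D carry 7
  A×12+7 = 127 → write F carry 7
  0×12+7 = 7 → write 7
  5×12 = 60 → write C carry 3
  9×12+3 = 111 → write F carry 6
  remaining carry: 6

0x6FC7FD6E8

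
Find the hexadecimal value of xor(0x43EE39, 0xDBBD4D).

XOR each hex digit independently (no carries):
  4^D=9, 3^B=8, E^B=5, E^D=3, 3^4=7, 9^D=4

0x985374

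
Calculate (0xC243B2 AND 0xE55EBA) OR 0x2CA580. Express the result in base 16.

0xECE7B2

0xC243B2 AND 0xE55EBA = 0xC042B2.
Then OR with 0x2CA580.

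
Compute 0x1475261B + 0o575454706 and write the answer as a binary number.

0x1475261B = 0b10100011101010010011000011011 in binary.
0o575454706 = 0b101111101100101100111000110 in binary.
Add column by column in base 2, right to left:
  1+0 = 1
  1+1 = 0 carry 1
  0+1+1 = 0 carry 1
  1+0+1 = 0 carry 1
  1+0+1 = 0 carry 1
  0+0+1 = 1
  0+1 = 1
  0+1 = 1
  0+1 = 1
  1+0 = 1
  1+0 = 1
  0+1 = 1
  0+1 = 1
  1+0 = 1
  0+1 = 1
  0+0 = 0
  1+0 = 1
  0+1 = 1
  1+1 = 0 carry 1
  0+0+1 = 1
  1+1 = 0 carry 1
  1+1+1 = 1 carry 1
  1+1+1 = 1 carry 1
  0+1+1 = 0 carry 1
  0+1+1 = 0 carry 1
  0+0+1 = 1
  1+1 = 0 carry 1
  0+0+1 = 1
  1+0 = 1

0b11010011010110111111111100001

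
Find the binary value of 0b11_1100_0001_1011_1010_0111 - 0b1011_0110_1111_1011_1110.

Subtract column by column in base 2:
  1-0 → 1
  1-1 → 0
  1-1 → 0
  0-1 → 1 (borrow)
  0-1-1 → 0 (borrow)
  1-1-1 → 1 (borrow)
  0-0-1 → 1 (borrow)
  1-1-1 → 1 (borrow)
  1-1-1 → 1 (borrow)
  1-1-1 → 1 (borrow)
  0-1-1 → 0 (borrow)
  1-1-1 → 1 (borrow)
  1-0-1 → 0
  0-1 → 1 (borrow)
  0-1-1 → 0 (borrow)
  0-0-1 → 1 (borrow)
  0-1-1 → 0 (borrow)
  0-1-1 → 0 (borrow)
  1-0-1 → 0
  1-1 → 0
  1-0 → 1
  1-0 → 1

0b1100001010101111101001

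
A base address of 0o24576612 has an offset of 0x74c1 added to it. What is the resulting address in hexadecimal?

0x53724b

0o24576612 = 0x52fd8a in hexadecimal.
Add column by column in base 16, right to left:
  a+1 = b
  8+c = 4 carry 1
  d+4+1 = 2 carry 1
  f+7+1 = 7 carry 1
  2+0+1 = 3
  5+0 = 5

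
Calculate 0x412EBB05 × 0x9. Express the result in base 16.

0x24AA4932D

Multiply each base-16 digit by 9, carrying:
  5×9 = 45 → write D carry 2
  0×9+2 = 2 → write 2
  B×9 = 99 → write 3 carry 6
  B×9+6 = 105 → write 9 carry 6
  E×9+6 = 132 → write 4 carry 8
  2×9+8 = 26 → write A carry 1
  1×9+1 = 10 → write A
  4×9 = 36 → write 4 carry 2
  remaining carry: 2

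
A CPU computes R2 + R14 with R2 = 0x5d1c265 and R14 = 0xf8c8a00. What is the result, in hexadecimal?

Add column by column in base 16, right to left:
  5+0 = 5
  6+0 = 6
  2+a = c
  c+8 = 4 carry 1
  1+c+1 = e
  d+8 = 5 carry 1
  5+f+1 = 5 carry 1
  final carry 1

0x155e4c65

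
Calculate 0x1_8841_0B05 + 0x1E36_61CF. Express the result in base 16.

0x1A6776CD4

Add column by column in base 16, right to left:
  5+F = 4 carry 1
  0+C+1 = D
  B+1 = C
  0+6 = 6
  1+6 = 7
  4+3 = 7
  8+E = 6 carry 1
  8+1+1 = A
  1+0 = 1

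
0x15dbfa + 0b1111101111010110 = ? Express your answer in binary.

0x15dbfa = 0b101011101101111111010 in binary.
Add column by column in base 2, right to left:
  0+0 = 0
  1+1 = 0 carry 1
  0+1+1 = 0 carry 1
  1+0+1 = 0 carry 1
  1+1+1 = 1 carry 1
  1+0+1 = 0 carry 1
  1+1+1 = 1 carry 1
  1+1+1 = 1 carry 1
  1+1+1 = 1 carry 1
  1+1+1 = 1 carry 1
  0+0+1 = 1
  1+1 = 0 carry 1
  1+1+1 = 1 carry 1
  0+1+1 = 0 carry 1
  1+1+1 = 1 carry 1
  1+1+1 = 1 carry 1
  1+0+1 = 0 carry 1
  0+0+1 = 1
  1+0 = 1
  0+0 = 0
  1+0 = 1

0b101101101011111010000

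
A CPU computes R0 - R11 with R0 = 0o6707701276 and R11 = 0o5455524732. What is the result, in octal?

0o1232154344

Subtract column by column in base 8:
  6-2 → 4
  7-3 → 4
  2-7 → 3 (borrow)
  1-4-1 → 4 (borrow)
  0-2-1 → 5 (borrow)
  7-5-1 → 1
  7-5 → 2
  0-5 → 3 (borrow)
  7-4-1 → 2
  6-5 → 1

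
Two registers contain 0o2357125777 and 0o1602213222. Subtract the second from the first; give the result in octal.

0o554712555

Subtract column by column in base 8:
  7-2 → 5
  7-2 → 5
  7-2 → 5
  5-3 → 2
  2-1 → 1
  1-2 → 7 (borrow)
  7-2-1 → 4
  5-0 → 5
  3-6 → 5 (borrow)
  2-1-1 → 0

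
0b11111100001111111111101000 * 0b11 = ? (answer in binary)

0b1011110100101111111110111000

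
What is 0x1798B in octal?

Expand each hex digit to 4 bits: 1=0001 7=0111 9=1001 8=1000 B=1011.
Group the bits in threes: 010 111 100 110 001 011 → 274613.

0o274613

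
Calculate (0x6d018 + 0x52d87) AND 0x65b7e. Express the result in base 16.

0x2591e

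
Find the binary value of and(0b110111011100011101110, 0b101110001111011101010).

0b100110001100011101010

AND bit by bit (1 only where both bits are 1):
  110111011100011101110
& 101110001111011101010
= 100110001100011101010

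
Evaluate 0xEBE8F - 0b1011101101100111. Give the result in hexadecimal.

0xE0328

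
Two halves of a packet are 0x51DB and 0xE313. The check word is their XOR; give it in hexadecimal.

0xB2C8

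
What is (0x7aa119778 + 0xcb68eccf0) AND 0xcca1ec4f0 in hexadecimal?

Add column by column in base 16, right to left:
  8+0 = 8
  7+f = 6 carry 1
  7+c+1 = 4 carry 1
  9+c+1 = 6 carry 1
  1+e+1 = 0 carry 1
  1+8+1 = a
  a+6 = 0 carry 1
  a+b+1 = 6 carry 1
  7+c+1 = 4 carry 1
  final carry 1
Sum = 0x1460a06468; now AND with 0xcca1ec4f0:
  1&0=0, 4&c=4, 6&c=4, 0&a=0, a&1=0, 0&e=0, 6&c=4, 4&4=4, 6&f=6, 8&0=0

0x440004460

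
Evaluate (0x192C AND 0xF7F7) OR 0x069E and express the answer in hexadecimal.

0x192C AND 0xF7F7 = 0x1124.
Then OR with 0x069E.

0x17BE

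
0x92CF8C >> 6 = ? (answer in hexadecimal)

6 bits is not a whole number of base-16 digits; in binary: 100100101100111110001100 >> 6 = 100100101100111110.

0x24B3E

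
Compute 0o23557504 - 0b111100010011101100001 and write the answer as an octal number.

0b111100010011101100001 = 0o7423541 in octal.
Subtract column by column in base 8:
  4-1 → 3
  0-4 → 4 (borrow)
  5-5-1 → 7 (borrow)
  7-3-1 → 3
  5-2 → 3
  5-4 → 1
  3-7 → 4 (borrow)
  2-0-1 → 1

0o14133743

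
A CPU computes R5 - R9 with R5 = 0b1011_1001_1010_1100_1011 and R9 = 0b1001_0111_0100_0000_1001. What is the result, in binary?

Subtract column by column in base 2:
  1-1 → 0
  1-0 → 1
  0-0 → 0
  1-1 → 0
  0-0 → 0
  0-0 → 0
  1-0 → 1
  1-0 → 1
  0-0 → 0
  1-0 → 1
  0-1 → 1 (borrow)
  1-0-1 → 0
  1-1 → 0
  0-1 → 1 (borrow)
  0-1-1 → 0 (borrow)
  1-0-1 → 0
  1-1 → 0
  1-0 → 1
  0-0 → 0
  1-1 → 0

0b100010011011000010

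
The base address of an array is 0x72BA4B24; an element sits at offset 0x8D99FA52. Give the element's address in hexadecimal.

0x100544576

Add column by column in base 16, right to left:
  4+2 = 6
  2+5 = 7
  B+A = 5 carry 1
  4+F+1 = 4 carry 1
  A+9+1 = 4 carry 1
  B+9+1 = 5 carry 1
  2+D+1 = 0 carry 1
  7+8+1 = 0 carry 1
  final carry 1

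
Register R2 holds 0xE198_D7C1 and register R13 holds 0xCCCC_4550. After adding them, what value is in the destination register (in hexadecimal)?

0x1AE651D11

Add column by column in base 16, right to left:
  1+0 = 1
  C+5 = 1 carry 1
  7+5+1 = D
  D+4 = 1 carry 1
  8+C+1 = 5 carry 1
  9+C+1 = 6 carry 1
  1+C+1 = E
  E+C = A carry 1
  final carry 1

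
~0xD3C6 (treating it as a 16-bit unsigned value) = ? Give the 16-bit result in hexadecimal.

0x2C39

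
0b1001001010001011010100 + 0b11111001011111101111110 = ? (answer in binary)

0b101000010110001001010010

Add column by column in base 2, right to left:
  0+0 = 0
  0+1 = 1
  1+1 = 0 carry 1
  0+1+1 = 0 carry 1
  1+1+1 = 1 carry 1
  0+1+1 = 0 carry 1
  1+1+1 = 1 carry 1
  1+0+1 = 0 carry 1
  0+1+1 = 0 carry 1
  1+1+1 = 1 carry 1
  0+1+1 = 0 carry 1
  0+1+1 = 0 carry 1
  0+1+1 = 0 carry 1
  1+1+1 = 1 carry 1
  0+0+1 = 1
  1+1 = 0 carry 1
  0+0+1 = 1
  0+0 = 0
  1+1 = 0 carry 1
  0+1+1 = 0 carry 1
  0+1+1 = 0 carry 1
  1+1+1 = 1 carry 1
  0+1+1 = 0 carry 1
  final carry 1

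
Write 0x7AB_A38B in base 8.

Expand each hex digit to 4 bits: 7=0111 A=1010 B=1011 A=1010 3=0011 8=1000 B=1011.
Group the bits in threes: 111 101 010 111 010 001 110 001 011 → 752721613.

0o752721613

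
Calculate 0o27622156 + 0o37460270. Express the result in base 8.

0o67302446

Add column by column in base 8, right to left:
  6+0 = 6
  5+7 = 4 carry 1
  1+2+1 = 4
  2+0 = 2
  2+6 = 0 carry 1
  6+4+1 = 3 carry 1
  7+7+1 = 7 carry 1
  2+3+1 = 6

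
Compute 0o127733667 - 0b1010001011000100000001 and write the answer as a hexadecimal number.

0o127733667 = 0x15fb7b7 in hexadecimal.
0b1010001011000100000001 = 0x28b101 in hexadecimal.
Subtract column by column in base 16:
  7-1 → 6
  b-0 → b
  7-1 → 6
  b-b → 0
  f-8 → 7
  5-2 → 3
  1-0 → 1

0x13706b6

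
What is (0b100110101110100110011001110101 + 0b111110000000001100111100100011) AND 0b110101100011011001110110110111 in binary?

0b100100100010010001010110010000

Add column by column in base 2, right to left:
  1+1 = 0 carry 1
  0+1+1 = 0 carry 1
  1+0+1 = 0 carry 1
  0+0+1 = 1
  1+0 = 1
  1+1 = 0 carry 1
  1+0+1 = 0 carry 1
  0+0+1 = 1
  0+1 = 1
  1+1 = 0 carry 1
  1+1+1 = 1 carry 1
  0+1+1 = 0 carry 1
  0+0+1 = 1
  1+0 = 1
  1+1 = 0 carry 1
  0+1+1 = 0 carry 1
  0+0+1 = 1
  1+0 = 1
  0+0 = 0
  1+0 = 1
  1+0 = 1
  1+0 = 1
  0+0 = 0
  1+0 = 1
  0+0 = 0
  1+1 = 0 carry 1
  1+1+1 = 1 carry 1
  0+1+1 = 0 carry 1
  0+1+1 = 0 carry 1
  1+1+1 = 1 carry 1
  final carry 1
Sum = 0b1100100101110110011010110011000; now AND with 0b110101100011011001110110110111:
  1100100101110110011010110011000
& 0110101100011011001110110110111
= 0100100100010010001010110010000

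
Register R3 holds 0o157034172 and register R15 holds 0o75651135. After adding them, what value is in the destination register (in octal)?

0o254705327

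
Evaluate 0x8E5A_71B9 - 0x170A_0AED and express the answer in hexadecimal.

Subtract column by column in base 16:
  9-D → C (borrow)
  B-E-1 → C (borrow)
  1-A-1 → 6 (borrow)
  7-0-1 → 6
  A-A → 0
  5-0 → 5
  E-7 → 7
  8-1 → 7

0x775066CC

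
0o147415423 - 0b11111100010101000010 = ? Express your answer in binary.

0b1100011100101010111010001

0o147415423 = 0b1100111100001101100010011 in binary.
Subtract column by column in base 2:
  1-0 → 1
  1-1 → 0
  0-0 → 0
  0-0 → 0
  1-0 → 1
  0-0 → 0
  0-1 → 1 (borrow)
  0-0-1 → 1 (borrow)
  1-1-1 → 1 (borrow)
  1-0-1 → 0
  0-1 → 1 (borrow)
  1-0-1 → 0
  1-0 → 1
  0-0 → 0
  0-1 → 1 (borrow)
  0-1-1 → 0 (borrow)
  0-1-1 → 0 (borrow)
  1-1-1 → 1 (borrow)
  1-1-1 → 1 (borrow)
  1-1-1 → 1 (borrow)
  1-0-1 → 0
  0-0 → 0
  0-0 → 0
  1-0 → 1
  1-0 → 1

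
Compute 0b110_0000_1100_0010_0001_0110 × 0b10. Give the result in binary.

0b110000011000010000101100

Multiply each base-2 digit by 2, carrying:
  0×2 = 0 → write 0
  1×2 = 2 → write 0 carry 1
  1×2+1 = 3 → write 1 carry 1
  0×2+1 = 1 → write 1
  1×2 = 2 → write 0 carry 1
  0×2+1 = 1 → write 1
  0×2 = 0 → write 0
  0×2 = 0 → write 0
  0×2 = 0 → write 0
  1×2 = 2 → write 0 carry 1
  0×2+1 = 1 → write 1
  0×2 = 0 → write 0
  0×2 = 0 → write 0
  0×2 = 0 → write 0
  1×2 = 2 → write 0 carry 1
  1×2+1 = 3 → write 1 carry 1
  0×2+1 = 1 → write 1
  0×2 = 0 → write 0
  0×2 = 0 → write 0
  0×2 = 0 → write 0
  0×2 = 0 → write 0
  1×2 = 2 → write 0 carry 1
  1×2+1 = 3 → write 1 carry 1
  remaining carry: 1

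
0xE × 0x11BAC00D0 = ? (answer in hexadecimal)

Multiply each base-16 digit by 14, carrying:
  0×14 = 0 → write 0
  D×14 = 182 → write 6 carry 11
  0×14+11 = 11 → write B
  0×14 = 0 → write 0
  C×14 = 168 → write 8 carry 10
  A×14+10 = 150 → write 6 carry 9
  B×14+9 = 163 → write 3 carry 10
  1×14+10 = 24 → write 8 carry 1
  1×14+1 = 15 → write F

0xF83680B60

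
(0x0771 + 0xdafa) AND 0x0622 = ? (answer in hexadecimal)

Add column by column in base 16, right to left:
  1+a = b
  7+f = 6 carry 1
  7+a+1 = 2 carry 1
  0+d+1 = e
Sum = 0xe26b; now AND with 0x0622:
  e&0=0, 2&6=2, 6&2=2, b&2=2

0x222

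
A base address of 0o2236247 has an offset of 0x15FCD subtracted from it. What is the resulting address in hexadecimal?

0x7DCDA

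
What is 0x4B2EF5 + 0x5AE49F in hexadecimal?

Add column by column in base 16, right to left:
  5+F = 4 carry 1
  F+9+1 = 9 carry 1
  E+4+1 = 3 carry 1
  2+E+1 = 1 carry 1
  B+A+1 = 6 carry 1
  4+5+1 = A

0xA61394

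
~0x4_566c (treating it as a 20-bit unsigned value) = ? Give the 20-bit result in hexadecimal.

0xba993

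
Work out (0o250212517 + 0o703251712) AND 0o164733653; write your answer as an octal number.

Add column by column in base 8, right to left:
  7+2 = 1 carry 1
  1+1+1 = 3
  5+7 = 4 carry 1
  2+1+1 = 4
  1+5 = 6
  2+2 = 4
  0+3 = 3
  5+0 = 5
  2+7 = 1 carry 1
  final carry 1
Sum = 0o1153464431; now AND with 0o164733653:
  1&0=0, 1&1=1, 5&6=4, 3&4=0, 4&7=4, 6&3=2, 4&3=0, 4&6=4, 3&5=1, 1&3=1

0o140420411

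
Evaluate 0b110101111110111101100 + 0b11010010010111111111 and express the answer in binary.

0b1010000010001111101011

Add column by column in base 2, right to left:
  0+1 = 1
  0+1 = 1
  1+1 = 0 carry 1
  1+1+1 = 1 carry 1
  0+1+1 = 0 carry 1
  1+1+1 = 1 carry 1
  1+1+1 = 1 carry 1
  1+1+1 = 1 carry 1
  1+1+1 = 1 carry 1
  0+0+1 = 1
  1+1 = 0 carry 1
  1+0+1 = 0 carry 1
  1+0+1 = 0 carry 1
  1+1+1 = 1 carry 1
  1+0+1 = 0 carry 1
  1+0+1 = 0 carry 1
  0+1+1 = 0 carry 1
  1+0+1 = 0 carry 1
  0+1+1 = 0 carry 1
  1+1+1 = 1 carry 1
  1+0+1 = 0 carry 1
  final carry 1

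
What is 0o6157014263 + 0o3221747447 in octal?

Add column by column in base 8, right to left:
  3+7 = 2 carry 1
  6+4+1 = 3 carry 1
  2+4+1 = 7
  4+7 = 3 carry 1
  1+4+1 = 6
  0+7 = 7
  7+1 = 0 carry 1
  5+2+1 = 0 carry 1
  1+2+1 = 4
  6+3 = 1 carry 1
  final carry 1

0o11400763732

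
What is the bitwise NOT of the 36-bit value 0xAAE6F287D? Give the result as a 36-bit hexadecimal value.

0x55190D782

Each hex digit d becomes F−d:
  A→5, A→5, E→1, 6→9, F→0, 2→D, 8→7, 7→8, D→2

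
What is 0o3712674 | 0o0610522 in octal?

OR each oct digit independently (no carries):
  3|0=3, 7|6=7, 1|1=1, 2|0=2, 6|5=7, 7|2=7, 4|2=6

0o3712776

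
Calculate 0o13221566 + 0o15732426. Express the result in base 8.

Add column by column in base 8, right to left:
  6+6 = 4 carry 1
  6+2+1 = 1 carry 1
  5+4+1 = 2 carry 1
  1+2+1 = 4
  2+3 = 5
  2+7 = 1 carry 1
  3+5+1 = 1 carry 1
  1+1+1 = 3

0o31154214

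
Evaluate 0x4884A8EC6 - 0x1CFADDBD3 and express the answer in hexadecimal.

Subtract column by column in base 16:
  6-3 → 3
  C-D → F (borrow)
  E-B-1 → 2
  8-D → B (borrow)
  A-D-1 → C (borrow)
  4-A-1 → 9 (borrow)
  8-F-1 → 8 (borrow)
  8-C-1 → B (borrow)
  4-1-1 → 2

0x2B89CB2F3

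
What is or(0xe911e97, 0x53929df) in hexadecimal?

OR each hex digit independently (no carries):
  e|5=f, 9|3=b, 1|9=9, 1|2=3, e|9=f, 9|d=d, 7|f=f

0xfb93fdf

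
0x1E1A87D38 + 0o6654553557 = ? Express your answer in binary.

0x1E1A87D38 = 0b111100001101010000111110100111000 in binary.
0o6654553557 = 0b110110101100101101011101101111 in binary.
Add column by column in base 2, right to left:
  0+1 = 1
  0+1 = 1
  0+1 = 1
  1+1 = 0 carry 1
  1+0+1 = 0 carry 1
  1+1+1 = 1 carry 1
  0+1+1 = 0 carry 1
  0+0+1 = 1
  1+1 = 0 carry 1
  0+1+1 = 0 carry 1
  1+1+1 = 1 carry 1
  1+0+1 = 0 carry 1
  1+1+1 = 1 carry 1
  1+0+1 = 0 carry 1
  1+1+1 = 1 carry 1
  0+1+1 = 0 carry 1
  0+0+1 = 1
  0+1 = 1
  0+0 = 0
  1+0 = 1
  0+1 = 1
  1+1 = 0 carry 1
  0+0+1 = 1
  1+1 = 0 carry 1
  1+0+1 = 0 carry 1
  0+1+1 = 0 carry 1
  0+1+1 = 0 carry 1
  0+0+1 = 1
  0+1 = 1
  1+1 = 0 carry 1
  1+0+1 = 0 carry 1
  1+0+1 = 0 carry 1
  1+0+1 = 0 carry 1
  final carry 1

0b1000011000010110110101010010100111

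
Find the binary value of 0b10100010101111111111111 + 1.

0b10100010110000000000000

The trailing 13 digits are 1 (max in base 2), so adding 1 cascades: they roll to 0 and the next digit up increments.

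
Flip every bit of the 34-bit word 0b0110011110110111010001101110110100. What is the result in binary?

0b1001100001001000101110010001001011

Invert each bit: 0110011110110111010001101110110100 → 1001100001001000101110010001001011.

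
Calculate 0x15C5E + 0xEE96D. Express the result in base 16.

0x1045CB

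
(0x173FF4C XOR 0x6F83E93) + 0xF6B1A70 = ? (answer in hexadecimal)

0x16F6DC4F

First 0x173FF4C XOR 0x6F83E93 = 0x78BC1DF.
Add column by column in base 16, right to left:
  F+0 = F
  D+7 = 4 carry 1
  1+A+1 = C
  C+1 = D
  B+B = 6 carry 1
  8+6+1 = F
  7+F = 6 carry 1
  final carry 1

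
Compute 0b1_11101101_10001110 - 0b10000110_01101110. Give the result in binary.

Subtract column by column in base 2:
  0-0 → 0
  1-1 → 0
  1-1 → 0
  1-1 → 0
  0-0 → 0
  0-1 → 1 (borrow)
  0-1-1 → 0 (borrow)
  1-0-1 → 0
  1-0 → 1
  0-1 → 1 (borrow)
  1-1-1 → 1 (borrow)
  1-0-1 → 0
  0-0 → 0
  1-0 → 1
  1-0 → 1
  1-1 → 0
  1-0 → 1

0b10110011100100000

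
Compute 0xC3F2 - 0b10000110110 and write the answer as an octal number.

0o137674

0xC3F2 = 0o141762 in octal.
0b10000110110 = 0o2066 in octal.
Subtract column by column in base 8:
  2-6 → 4 (borrow)
  6-6-1 → 7 (borrow)
  7-0-1 → 6
  1-2 → 7 (borrow)
  4-0-1 → 3
  1-0 → 1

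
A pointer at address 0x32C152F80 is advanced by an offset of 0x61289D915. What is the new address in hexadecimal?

0x93E9F0895

Add column by column in base 16, right to left:
  0+5 = 5
  8+1 = 9
  F+9 = 8 carry 1
  2+D+1 = 0 carry 1
  5+9+1 = F
  1+8 = 9
  C+2 = E
  2+1 = 3
  3+6 = 9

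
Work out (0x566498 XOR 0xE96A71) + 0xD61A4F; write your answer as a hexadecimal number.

0x1952938

First 0x566498 XOR 0xE96A71 = 0xBF0EE9.
Add column by column in base 16, right to left:
  9+F = 8 carry 1
  E+4+1 = 3 carry 1
  E+A+1 = 9 carry 1
  0+1+1 = 2
  F+6 = 5 carry 1
  B+D+1 = 9 carry 1
  final carry 1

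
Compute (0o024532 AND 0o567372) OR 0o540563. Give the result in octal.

0o564573

0o024532 AND 0o567372 = 0o024132.
Then OR with 0o540563.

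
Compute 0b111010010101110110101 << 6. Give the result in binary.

Left shift by 6: append 6 zero bits.

0b111010010101110110101000000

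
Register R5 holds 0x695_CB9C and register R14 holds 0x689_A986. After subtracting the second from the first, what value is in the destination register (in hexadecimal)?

0xC2216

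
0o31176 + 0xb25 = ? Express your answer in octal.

0o36643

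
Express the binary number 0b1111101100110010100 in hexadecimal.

Group the bits into nibbles: 0111 1101 1001 1001 0100 → 7D994.

0x7D994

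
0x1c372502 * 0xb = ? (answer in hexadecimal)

0x1365e9716

Multiply each base-16 digit by 11, carrying:
  2×11 = 22 → write 6 carry 1
  0×11+1 = 1 → write 1
  5×11 = 55 → write 7 carry 3
  2×11+3 = 25 → write 9 carry 1
  7×11+1 = 78 → write e carry 4
  3×11+4 = 37 → write 5 carry 2
  c×11+2 = 134 → write 6 carry 8
  1×11+8 = 19 → write 3 carry 1
  remaining carry: 1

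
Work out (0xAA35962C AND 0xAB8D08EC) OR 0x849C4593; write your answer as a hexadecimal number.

0xAE9D45BF

0xAA35962C AND 0xAB8D08EC = 0xAA05002C.
Then OR with 0x849C4593.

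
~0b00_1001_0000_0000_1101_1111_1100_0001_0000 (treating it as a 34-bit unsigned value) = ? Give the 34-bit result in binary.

0b1101101111111100100000001111101111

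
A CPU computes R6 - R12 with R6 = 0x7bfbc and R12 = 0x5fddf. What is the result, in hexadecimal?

0x1c1dd

Subtract column by column in base 16:
  c-f → d (borrow)
  b-d-1 → d (borrow)
  f-d-1 → 1
  b-f → c (borrow)
  7-5-1 → 1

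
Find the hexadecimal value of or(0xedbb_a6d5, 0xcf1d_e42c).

OR each hex digit independently (no carries):
  e|c=e, d|f=f, b|1=b, b|d=f, a|e=e, 6|4=6, d|2=f, 5|c=d

0xefbfe6fd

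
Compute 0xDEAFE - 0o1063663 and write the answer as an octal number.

0xDEAFE = 0o3365376 in octal.
Subtract column by column in base 8:
  6-3 → 3
  7-6 → 1
  3-6 → 5 (borrow)
  5-3-1 → 1
  6-6 → 0
  3-0 → 3
  3-1 → 2

0o2301513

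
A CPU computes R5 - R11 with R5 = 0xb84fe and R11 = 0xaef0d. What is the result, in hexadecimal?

Subtract column by column in base 16:
  e-d → 1
  f-0 → f
  4-f → 5 (borrow)
  8-e-1 → 9 (borrow)
  b-a-1 → 0

0x95f1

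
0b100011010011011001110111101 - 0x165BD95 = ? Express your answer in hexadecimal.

0b100011010011011001110111101 = 0x469B3BD in hexadecimal.
Subtract column by column in base 16:
  D-5 → 8
  B-9 → 2
  3-D → 6 (borrow)
  B-B-1 → F (borrow)
  9-5-1 → 3
  6-6 → 0
  4-1 → 3

0x303F628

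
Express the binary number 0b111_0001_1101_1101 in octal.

Group the bits in threes: 111 000 111 011 101 → 70735.

0o70735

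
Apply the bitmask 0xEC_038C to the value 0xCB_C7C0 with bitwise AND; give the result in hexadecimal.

0xC80380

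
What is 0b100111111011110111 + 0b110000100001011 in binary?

0b101110000000000010

Add column by column in base 2, right to left:
  1+1 = 0 carry 1
  1+1+1 = 1 carry 1
  1+0+1 = 0 carry 1
  0+1+1 = 0 carry 1
  1+0+1 = 0 carry 1
  1+0+1 = 0 carry 1
  1+0+1 = 0 carry 1
  1+0+1 = 0 carry 1
  0+1+1 = 0 carry 1
  1+0+1 = 0 carry 1
  1+0+1 = 0 carry 1
  1+0+1 = 0 carry 1
  1+0+1 = 0 carry 1
  1+1+1 = 1 carry 1
  1+1+1 = 1 carry 1
  0+0+1 = 1
  0+0 = 0
  1+0 = 1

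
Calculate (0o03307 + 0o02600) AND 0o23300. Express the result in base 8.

Add column by column in base 8, right to left:
  7+0 = 7
  0+0 = 0
  3+6 = 1 carry 1
  3+2+1 = 6
Sum = 0o6107; now AND with 0o23300:
  0&2=0, 6&3=2, 1&3=1, 0&0=0, 7&0=0

0o2100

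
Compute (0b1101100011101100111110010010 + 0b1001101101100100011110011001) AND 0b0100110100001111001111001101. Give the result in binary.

0b100010000000001001100001001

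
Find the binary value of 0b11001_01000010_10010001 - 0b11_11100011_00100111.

0b101010101111101101010

Subtract column by column in base 2:
  1-1 → 0
  0-1 → 1 (borrow)
  0-1-1 → 0 (borrow)
  0-0-1 → 1 (borrow)
  1-0-1 → 0
  0-1 → 1 (borrow)
  0-0-1 → 1 (borrow)
  1-0-1 → 0
  0-1 → 1 (borrow)
  1-1-1 → 1 (borrow)
  0-0-1 → 1 (borrow)
  0-0-1 → 1 (borrow)
  0-0-1 → 1 (borrow)
  0-1-1 → 0 (borrow)
  1-1-1 → 1 (borrow)
  0-1-1 → 0 (borrow)
  1-1-1 → 1 (borrow)
  0-1-1 → 0 (borrow)
  0-0-1 → 1 (borrow)
  1-0-1 → 0
  1-0 → 1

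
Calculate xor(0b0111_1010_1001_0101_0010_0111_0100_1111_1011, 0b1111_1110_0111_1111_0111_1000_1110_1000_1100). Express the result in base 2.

0b100001001110101001011111101001110111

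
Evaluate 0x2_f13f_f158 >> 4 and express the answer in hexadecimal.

Shifting right by 4 bits = 1 hex digit: drop the last 1.

0x2f13ff15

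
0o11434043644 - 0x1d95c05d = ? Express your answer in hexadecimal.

0x2eda8747

0o11434043644 = 0x4c7047a4 in hexadecimal.
Subtract column by column in base 16:
  4-d → 7 (borrow)
  a-5-1 → 4
  7-0 → 7
  4-c → 8 (borrow)
  0-5-1 → a (borrow)
  7-9-1 → d (borrow)
  c-d-1 → e (borrow)
  4-1-1 → 2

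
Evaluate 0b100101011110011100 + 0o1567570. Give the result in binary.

0o1567570 = 0b1101110111101111000 in binary.
Add column by column in base 2, right to left:
  0+0 = 0
  0+0 = 0
  1+0 = 1
  1+1 = 0 carry 1
  1+1+1 = 1 carry 1
  0+1+1 = 0 carry 1
  0+1+1 = 0 carry 1
  1+0+1 = 0 carry 1
  1+1+1 = 1 carry 1
  1+1+1 = 1 carry 1
  1+1+1 = 1 carry 1
  0+1+1 = 0 carry 1
  1+0+1 = 0 carry 1
  0+1+1 = 0 carry 1
  1+1+1 = 1 carry 1
  0+1+1 = 0 carry 1
  0+0+1 = 1
  1+1 = 0 carry 1
  0+1+1 = 0 carry 1
  final carry 1

0b10010100011100010100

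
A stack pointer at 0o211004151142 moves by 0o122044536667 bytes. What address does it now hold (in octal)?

0o333050710031

Add column by column in base 8, right to left:
  2+7 = 1 carry 1
  4+6+1 = 3 carry 1
  1+6+1 = 0 carry 1
  1+6+1 = 0 carry 1
  5+3+1 = 1 carry 1
  1+5+1 = 7
  4+4 = 0 carry 1
  0+4+1 = 5
  0+0 = 0
  1+2 = 3
  1+2 = 3
  2+1 = 3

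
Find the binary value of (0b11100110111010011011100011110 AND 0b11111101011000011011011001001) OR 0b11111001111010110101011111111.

0b11111101111010111111011111111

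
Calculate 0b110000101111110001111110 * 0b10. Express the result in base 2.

0b1100001011111100011111100

Multiply each base-2 digit by 2, carrying:
  0×2 = 0 → write 0
  1×2 = 2 → write 0 carry 1
  1×2+1 = 3 → write 1 carry 1
  1×2+1 = 3 → write 1 carry 1
  1×2+1 = 3 → write 1 carry 1
  1×2+1 = 3 → write 1 carry 1
  1×2+1 = 3 → write 1 carry 1
  0×2+1 = 1 → write 1
  0×2 = 0 → write 0
  0×2 = 0 → write 0
  1×2 = 2 → write 0 carry 1
  1×2+1 = 3 → write 1 carry 1
  1×2+1 = 3 → write 1 carry 1
  1×2+1 = 3 → write 1 carry 1
  1×2+1 = 3 → write 1 carry 1
  1×2+1 = 3 → write 1 carry 1
  0×2+1 = 1 → write 1
  1×2 = 2 → write 0 carry 1
  0×2+1 = 1 → write 1
  0×2 = 0 → write 0
  0×2 = 0 → write 0
  0×2 = 0 → write 0
  1×2 = 2 → write 0 carry 1
  1×2+1 = 3 → write 1 carry 1
  remaining carry: 1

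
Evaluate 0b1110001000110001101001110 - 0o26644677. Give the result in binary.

0b1011010010001100110001111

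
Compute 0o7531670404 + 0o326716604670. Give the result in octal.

0o336450475274

Add column by column in base 8, right to left:
  4+0 = 4
  0+7 = 7
  4+6 = 2 carry 1
  0+4+1 = 5
  7+0 = 7
  6+6 = 4 carry 1
  1+6+1 = 0 carry 1
  3+1+1 = 5
  5+7 = 4 carry 1
  7+6+1 = 6 carry 1
  0+2+1 = 3
  0+3 = 3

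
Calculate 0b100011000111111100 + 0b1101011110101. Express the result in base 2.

0b100100110011110001

Add column by column in base 2, right to left:
  0+1 = 1
  0+0 = 0
  1+1 = 0 carry 1
  1+0+1 = 0 carry 1
  1+1+1 = 1 carry 1
  1+1+1 = 1 carry 1
  1+1+1 = 1 carry 1
  1+1+1 = 1 carry 1
  1+0+1 = 0 carry 1
  0+1+1 = 0 carry 1
  0+0+1 = 1
  0+1 = 1
  1+1 = 0 carry 1
  1+0+1 = 0 carry 1
  0+0+1 = 1
  0+0 = 0
  0+0 = 0
  1+0 = 1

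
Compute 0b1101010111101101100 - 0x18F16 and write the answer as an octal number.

0b1101010111101101100 = 0o1527554 in octal.
0x18F16 = 0o307426 in octal.
Subtract column by column in base 8:
  4-6 → 6 (borrow)
  5-2-1 → 2
  5-4 → 1
  7-7 → 0
  2-0 → 2
  5-3 → 2
  1-0 → 1

0o1220126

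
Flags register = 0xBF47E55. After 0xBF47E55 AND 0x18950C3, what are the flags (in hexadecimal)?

AND each hex digit independently (no carries):
  B&1=1, F&8=8, 4&9=0, 7&5=5, E&0=0, 5&C=4, 5&3=1

0x1805041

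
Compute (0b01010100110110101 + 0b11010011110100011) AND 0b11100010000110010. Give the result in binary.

Add column by column in base 2, right to left:
  1+1 = 0 carry 1
  0+1+1 = 0 carry 1
  1+0+1 = 0 carry 1
  0+0+1 = 1
  1+0 = 1
  1+1 = 0 carry 1
  0+0+1 = 1
  1+1 = 0 carry 1
  1+1+1 = 1 carry 1
  0+1+1 = 0 carry 1
  0+1+1 = 0 carry 1
  1+0+1 = 0 carry 1
  0+0+1 = 1
  1+1 = 0 carry 1
  0+0+1 = 1
  1+1 = 0 carry 1
  0+1+1 = 0 carry 1
  final carry 1
Sum = 0b100101000101011000; now AND with 0b11100010000110010:
  100101000101011000
& 011100010000110010
= 000100000000010000

0b100000000010000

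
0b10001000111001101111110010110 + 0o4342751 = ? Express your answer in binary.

0b10001001011101010010101111111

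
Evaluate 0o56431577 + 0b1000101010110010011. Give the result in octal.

0b1000101010110010011 = 0o1052623 in octal.
Add column by column in base 8, right to left:
  7+3 = 2 carry 1
  7+2+1 = 2 carry 1
  5+6+1 = 4 carry 1
  1+2+1 = 4
  3+5 = 0 carry 1
  4+0+1 = 5
  6+1 = 7
  5+0 = 5

0o57504422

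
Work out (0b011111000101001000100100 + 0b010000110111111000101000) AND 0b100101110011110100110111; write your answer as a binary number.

Add column by column in base 2, right to left:
  0+0 = 0
  0+0 = 0
  1+0 = 1
  0+1 = 1
  0+0 = 0
  1+1 = 0 carry 1
  0+0+1 = 1
  0+0 = 0
  0+0 = 0
  1+1 = 0 carry 1
  0+1+1 = 0 carry 1
  0+1+1 = 0 carry 1
  1+1+1 = 1 carry 1
  0+1+1 = 0 carry 1
  1+1+1 = 1 carry 1
  0+0+1 = 1
  0+1 = 1
  0+1 = 1
  1+0 = 1
  1+0 = 1
  1+0 = 1
  1+0 = 1
  1+1 = 0 carry 1
  final carry 1
Sum = 0b101111111101000001001100; now AND with 0b100101110011110100110111:
  101111111101000001001100
& 100101110011110100110111
= 100101110001000000000100

0b100101110001000000000100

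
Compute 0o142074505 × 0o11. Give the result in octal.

0o1563041555

Multiply each base-8 digit by 9, carrying:
  5×9 = 45 → write 5 carry 5
  0×9+5 = 5 → write 5
  5×9 = 45 → write 5 carry 5
  4×9+5 = 41 → write 1 carry 5
  7×9+5 = 68 → write 4 carry 8
  0×9+8 = 8 → write 0 carry 1
  2×9+1 = 19 → write 3 carry 2
  4×9+2 = 38 → write 6 carry 4
  1×9+4 = 13 → write 5 carry 1
  remaining carry: 1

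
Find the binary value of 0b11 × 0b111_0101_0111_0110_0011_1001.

0b1011000000110001010101011

Multiply each base-2 digit by 3, carrying:
  1×3 = 3 → write 1 carry 1
  0×3+1 = 1 → write 1
  0×3 = 0 → write 0
  1×3 = 3 → write 1 carry 1
  1×3+1 = 4 → write 0 carry 2
  1×3+2 = 5 → write 1 carry 2
  0×3+2 = 2 → write 0 carry 1
  0×3+1 = 1 → write 1
  0×3 = 0 → write 0
  1×3 = 3 → write 1 carry 1
  1×3+1 = 4 → write 0 carry 2
  0×3+2 = 2 → write 0 carry 1
  1×3+1 = 4 → write 0 carry 2
  1×3+2 = 5 → write 1 carry 2
  1×3+2 = 5 → write 1 carry 2
  0×3+2 = 2 → write 0 carry 1
  1×3+1 = 4 → write 0 carry 2
  0×3+2 = 2 → write 0 carry 1
  1×3+1 = 4 → write 0 carry 2
  0×3+2 = 2 → write 0 carry 1
  1×3+1 = 4 → write 0 carry 2
  1×3+2 = 5 → write 1 carry 2
  1×3+2 = 5 → write 1 carry 2
  remaining carry: 10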